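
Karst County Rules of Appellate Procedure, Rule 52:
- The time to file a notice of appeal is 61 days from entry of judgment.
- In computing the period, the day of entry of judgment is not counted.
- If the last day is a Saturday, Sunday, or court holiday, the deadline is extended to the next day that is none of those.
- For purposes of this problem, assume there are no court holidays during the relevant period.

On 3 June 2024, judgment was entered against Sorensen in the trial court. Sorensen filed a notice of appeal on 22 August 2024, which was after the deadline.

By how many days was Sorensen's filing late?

17 days

61 days after 3 June 2024 is August 3, 2024.
August 3, 2024 is Saturday; August 4, 2024 is Sunday. The next qualifying day is August 5, 2024.
The deadline is August 5, 2024; from August 5, 2024 to August 22, 2024 is 17 days.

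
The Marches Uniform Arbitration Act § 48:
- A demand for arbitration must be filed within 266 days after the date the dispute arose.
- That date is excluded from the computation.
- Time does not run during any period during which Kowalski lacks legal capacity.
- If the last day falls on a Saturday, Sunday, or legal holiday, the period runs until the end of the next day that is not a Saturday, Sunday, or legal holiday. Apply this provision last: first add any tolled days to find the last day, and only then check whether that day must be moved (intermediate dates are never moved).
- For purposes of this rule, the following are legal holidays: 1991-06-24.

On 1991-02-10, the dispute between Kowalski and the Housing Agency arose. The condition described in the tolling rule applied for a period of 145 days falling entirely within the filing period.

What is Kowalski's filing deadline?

March 27, 1992

266 days after 1991-02-10 is November 3, 1991.
Tolling adds 145 days: November 3, 1991 + 145 days = March 27, 1992.
March 27, 1992 is a Friday and not a legal holiday, so no extension applies.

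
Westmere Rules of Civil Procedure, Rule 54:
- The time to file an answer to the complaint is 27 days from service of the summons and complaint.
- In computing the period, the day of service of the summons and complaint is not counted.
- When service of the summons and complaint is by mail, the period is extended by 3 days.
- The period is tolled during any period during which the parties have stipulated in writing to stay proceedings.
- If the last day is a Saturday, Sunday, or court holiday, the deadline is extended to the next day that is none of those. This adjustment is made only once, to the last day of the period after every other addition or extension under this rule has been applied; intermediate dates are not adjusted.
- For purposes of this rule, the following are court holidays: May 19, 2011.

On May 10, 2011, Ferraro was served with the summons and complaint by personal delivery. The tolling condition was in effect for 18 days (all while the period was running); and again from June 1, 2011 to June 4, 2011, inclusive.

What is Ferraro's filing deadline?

June 28, 2011

27 days after May 10, 2011 is June 6, 2011.
Service was not by mail, so no mail extension applies.
Tolling adds 18 days: June 6, 2011 + 18 days = June 24, 2011.
From June 1, 2011 through June 4, 2011 inclusive is 4 days; tolling adds 4 days: June 24, 2011 + 4 days = June 28, 2011.
June 28, 2011 is a Tuesday and not a court holiday, so no extension applies.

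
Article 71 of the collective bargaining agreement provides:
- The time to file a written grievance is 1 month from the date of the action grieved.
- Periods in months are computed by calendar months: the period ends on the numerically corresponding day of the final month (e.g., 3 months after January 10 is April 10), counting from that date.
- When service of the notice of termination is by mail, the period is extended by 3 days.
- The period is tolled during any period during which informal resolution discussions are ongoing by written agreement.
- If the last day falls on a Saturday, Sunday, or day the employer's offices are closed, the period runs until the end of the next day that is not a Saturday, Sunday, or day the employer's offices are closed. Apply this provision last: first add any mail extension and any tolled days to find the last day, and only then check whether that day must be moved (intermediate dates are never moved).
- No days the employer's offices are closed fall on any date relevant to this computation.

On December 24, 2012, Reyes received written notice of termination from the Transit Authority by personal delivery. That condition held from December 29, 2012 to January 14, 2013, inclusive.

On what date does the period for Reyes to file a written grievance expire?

February 11, 2013

1 month after December 24, 2012 is January 24, 2013.
Service was not by mail, so no mail extension applies.
From December 29, 2012 through January 14, 2013 inclusive is 17 days; tolling adds 17 days: January 24, 2013 + 17 days = February 10, 2013.
February 10, 2013 is Sunday. The next qualifying day is February 11, 2013.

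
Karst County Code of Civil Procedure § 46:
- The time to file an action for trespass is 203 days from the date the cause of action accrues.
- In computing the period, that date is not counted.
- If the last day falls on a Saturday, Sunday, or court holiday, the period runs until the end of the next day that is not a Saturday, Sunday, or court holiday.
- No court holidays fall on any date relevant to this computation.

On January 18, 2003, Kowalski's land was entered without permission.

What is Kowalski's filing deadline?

203 days after January 18, 2003 is August 9, 2003.
August 9, 2003 is Saturday; August 10, 2003 is Sunday. The next qualifying day is August 11, 2003.

August 11, 2003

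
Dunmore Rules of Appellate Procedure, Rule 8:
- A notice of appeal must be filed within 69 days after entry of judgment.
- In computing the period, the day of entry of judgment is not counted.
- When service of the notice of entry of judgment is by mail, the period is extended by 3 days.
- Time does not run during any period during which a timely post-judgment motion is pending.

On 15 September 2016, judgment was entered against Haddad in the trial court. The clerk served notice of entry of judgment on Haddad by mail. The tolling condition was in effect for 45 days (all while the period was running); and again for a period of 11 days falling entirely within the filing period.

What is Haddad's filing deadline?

January 21, 2017

69 days after 15 September 2016 is November 23, 2016.
Service was by mail, adding 3 days: November 23, 2016 + 3 days = November 26, 2016.
Tolling adds 45 days: November 26, 2016 + 45 days = January 10, 2017.
Tolling adds 11 days: January 10, 2017 + 11 days = January 21, 2017.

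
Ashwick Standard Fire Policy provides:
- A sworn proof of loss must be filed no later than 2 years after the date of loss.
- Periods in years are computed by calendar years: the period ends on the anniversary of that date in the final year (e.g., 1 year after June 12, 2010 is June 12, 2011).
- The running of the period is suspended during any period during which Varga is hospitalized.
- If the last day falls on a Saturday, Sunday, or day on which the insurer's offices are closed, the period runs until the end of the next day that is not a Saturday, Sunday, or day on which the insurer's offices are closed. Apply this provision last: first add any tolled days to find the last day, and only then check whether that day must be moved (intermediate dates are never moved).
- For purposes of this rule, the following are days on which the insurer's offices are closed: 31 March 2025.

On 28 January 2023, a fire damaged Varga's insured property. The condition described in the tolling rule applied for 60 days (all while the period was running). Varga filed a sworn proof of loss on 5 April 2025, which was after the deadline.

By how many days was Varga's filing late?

2 years after 28 January 2023 is January 28, 2025.
Tolling adds 60 days: January 28, 2025 + 60 days = March 29, 2025.
March 29, 2025 is Saturday; March 30, 2025 is Sunday; March 31, 2025 is a listed holiday. The next qualifying day is April 1, 2025.
The deadline is April 1, 2025; from April 1, 2025 to April 5, 2025 is 4 days.

4 days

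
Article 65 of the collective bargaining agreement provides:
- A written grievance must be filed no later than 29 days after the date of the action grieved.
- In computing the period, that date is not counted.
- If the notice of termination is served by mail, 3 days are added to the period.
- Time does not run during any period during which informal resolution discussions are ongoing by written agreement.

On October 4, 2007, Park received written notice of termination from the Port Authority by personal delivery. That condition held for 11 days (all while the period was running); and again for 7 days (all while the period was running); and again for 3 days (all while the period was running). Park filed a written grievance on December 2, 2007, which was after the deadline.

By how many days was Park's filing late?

9 days

29 days after October 4, 2007 is November 2, 2007.
Service was not by mail, so no mail extension applies.
Tolling adds 11 days: November 2, 2007 + 11 days = November 13, 2007.
Tolling adds 7 days: November 13, 2007 + 7 days = November 20, 2007.
Tolling adds 3 days: November 20, 2007 + 3 days = November 23, 2007.
The deadline is November 23, 2007; from November 23, 2007 to December 2, 2007 is 9 days.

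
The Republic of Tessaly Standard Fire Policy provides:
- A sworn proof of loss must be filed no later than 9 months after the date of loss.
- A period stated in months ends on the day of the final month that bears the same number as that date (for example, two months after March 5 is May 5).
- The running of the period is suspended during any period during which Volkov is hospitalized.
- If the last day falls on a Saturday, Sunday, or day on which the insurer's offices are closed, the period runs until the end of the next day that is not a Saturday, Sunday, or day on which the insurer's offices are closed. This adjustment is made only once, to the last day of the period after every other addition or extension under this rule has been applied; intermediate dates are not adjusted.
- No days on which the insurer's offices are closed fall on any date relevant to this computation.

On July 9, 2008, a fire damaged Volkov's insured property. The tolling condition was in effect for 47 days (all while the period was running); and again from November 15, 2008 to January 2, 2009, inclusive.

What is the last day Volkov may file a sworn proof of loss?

9 months after July 9, 2008 is April 9, 2009.
Tolling adds 47 days: April 9, 2009 + 47 days = May 26, 2009.
From November 15, 2008 through January 2, 2009 inclusive is 49 days; tolling adds 49 days: May 26, 2009 + 49 days = July 14, 2009.
July 14, 2009 is a Tuesday and not a day on which the insurer's offices are closed, so no extension applies.

July 14, 2009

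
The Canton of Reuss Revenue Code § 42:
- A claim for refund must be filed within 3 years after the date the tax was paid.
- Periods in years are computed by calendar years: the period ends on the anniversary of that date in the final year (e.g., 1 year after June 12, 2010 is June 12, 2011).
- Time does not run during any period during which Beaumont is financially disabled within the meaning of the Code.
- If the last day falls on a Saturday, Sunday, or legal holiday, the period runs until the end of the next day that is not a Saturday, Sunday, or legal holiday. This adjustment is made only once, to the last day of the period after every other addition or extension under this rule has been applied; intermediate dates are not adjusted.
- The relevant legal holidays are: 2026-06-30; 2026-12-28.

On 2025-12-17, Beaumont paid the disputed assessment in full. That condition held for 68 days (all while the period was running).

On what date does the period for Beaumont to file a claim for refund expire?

3 years after 2025-12-17 is December 17, 2028.
Tolling adds 68 days: December 17, 2028 + 68 days = February 23, 2029.
February 23, 2029 is a Friday and not a legal holiday, so no extension applies.

February 23, 2029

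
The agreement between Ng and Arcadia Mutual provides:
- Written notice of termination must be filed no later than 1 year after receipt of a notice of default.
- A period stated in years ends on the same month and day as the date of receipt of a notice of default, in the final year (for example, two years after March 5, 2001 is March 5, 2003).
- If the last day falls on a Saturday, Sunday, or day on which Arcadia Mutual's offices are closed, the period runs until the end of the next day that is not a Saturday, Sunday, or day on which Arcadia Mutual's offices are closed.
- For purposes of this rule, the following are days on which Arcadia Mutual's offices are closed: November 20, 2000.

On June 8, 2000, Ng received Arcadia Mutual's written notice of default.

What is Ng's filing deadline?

1 year after June 8, 2000 is June 8, 2001.
June 8, 2001 is a Friday and not a day on which Arcadia Mutual's offices are closed, so no extension applies.

June 8, 2001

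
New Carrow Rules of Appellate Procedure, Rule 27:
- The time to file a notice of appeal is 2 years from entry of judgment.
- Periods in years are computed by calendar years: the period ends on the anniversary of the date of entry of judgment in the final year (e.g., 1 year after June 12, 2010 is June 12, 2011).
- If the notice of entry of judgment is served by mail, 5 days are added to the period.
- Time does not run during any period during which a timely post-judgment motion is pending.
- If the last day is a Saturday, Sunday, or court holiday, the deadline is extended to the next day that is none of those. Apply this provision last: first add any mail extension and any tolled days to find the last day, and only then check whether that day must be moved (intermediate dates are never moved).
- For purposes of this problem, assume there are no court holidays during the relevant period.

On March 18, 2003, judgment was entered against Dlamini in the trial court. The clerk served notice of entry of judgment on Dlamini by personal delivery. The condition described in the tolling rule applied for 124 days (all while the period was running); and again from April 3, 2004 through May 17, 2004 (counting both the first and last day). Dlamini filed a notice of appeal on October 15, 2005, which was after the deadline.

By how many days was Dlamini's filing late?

2 years after March 18, 2003 is March 18, 2005.
Service was not by mail, so no mail extension applies.
Tolling adds 124 days: March 18, 2005 + 124 days = July 20, 2005.
From April 3, 2004 through May 17, 2004 inclusive is 45 days; tolling adds 45 days: July 20, 2005 + 45 days = September 3, 2005.
September 3, 2005 is Saturday; September 4, 2005 is Sunday. The next qualifying day is September 5, 2005.
The deadline is September 5, 2005; from September 5, 2005 to October 15, 2005 is 40 days.

40 days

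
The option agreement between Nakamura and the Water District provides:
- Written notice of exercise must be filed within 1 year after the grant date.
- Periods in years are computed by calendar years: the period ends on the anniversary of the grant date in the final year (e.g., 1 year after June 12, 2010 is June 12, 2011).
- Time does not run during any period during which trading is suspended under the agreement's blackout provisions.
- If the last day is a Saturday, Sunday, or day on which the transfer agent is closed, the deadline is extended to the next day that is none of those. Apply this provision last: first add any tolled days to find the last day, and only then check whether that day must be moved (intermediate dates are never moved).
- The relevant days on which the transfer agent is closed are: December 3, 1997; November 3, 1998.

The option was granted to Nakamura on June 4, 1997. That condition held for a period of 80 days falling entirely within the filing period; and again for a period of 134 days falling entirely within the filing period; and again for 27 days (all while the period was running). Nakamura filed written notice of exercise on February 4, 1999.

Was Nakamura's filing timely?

1 year after June 4, 1997 is June 4, 1998.
Tolling adds 80 days: June 4, 1998 + 80 days = August 23, 1998.
Tolling adds 134 days: August 23, 1998 + 134 days = January 4, 1999.
Tolling adds 27 days: January 4, 1999 + 27 days = January 31, 1999.
January 31, 1999 is Sunday. The next qualifying day is February 1, 1999.
The deadline is February 1, 1999; the filing on February 4, 1999 is after that date.

No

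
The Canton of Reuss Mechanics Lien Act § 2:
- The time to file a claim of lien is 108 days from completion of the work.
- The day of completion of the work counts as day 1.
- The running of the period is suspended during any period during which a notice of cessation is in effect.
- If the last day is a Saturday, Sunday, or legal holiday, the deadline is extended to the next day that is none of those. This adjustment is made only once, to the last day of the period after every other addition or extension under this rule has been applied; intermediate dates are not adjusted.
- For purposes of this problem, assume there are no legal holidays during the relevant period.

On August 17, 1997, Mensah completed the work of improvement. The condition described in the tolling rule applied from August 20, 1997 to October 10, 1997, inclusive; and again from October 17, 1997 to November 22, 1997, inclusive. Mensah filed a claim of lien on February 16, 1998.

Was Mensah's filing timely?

Yes

Counting August 17, 1997 as day 1, day 108 is December 2, 1997.
From August 20, 1997 through October 10, 1997 inclusive is 52 days; tolling adds 52 days: December 2, 1997 + 52 days = January 23, 1998.
From October 17, 1997 through November 22, 1997 inclusive is 37 days; tolling adds 37 days: January 23, 1998 + 37 days = March 1, 1998.
March 1, 1998 is Sunday. The next qualifying day is March 2, 1998.
The deadline is March 2, 1998; the filing on February 16, 1998 is on or before that date.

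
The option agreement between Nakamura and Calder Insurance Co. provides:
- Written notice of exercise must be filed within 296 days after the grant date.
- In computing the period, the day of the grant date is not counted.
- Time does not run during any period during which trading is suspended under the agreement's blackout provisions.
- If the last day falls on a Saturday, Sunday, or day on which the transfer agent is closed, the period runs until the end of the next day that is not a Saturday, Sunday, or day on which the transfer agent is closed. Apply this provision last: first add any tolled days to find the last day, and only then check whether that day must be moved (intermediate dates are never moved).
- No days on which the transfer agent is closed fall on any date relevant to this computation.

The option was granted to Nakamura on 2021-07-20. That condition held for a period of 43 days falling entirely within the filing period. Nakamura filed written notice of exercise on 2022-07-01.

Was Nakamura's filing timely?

No

296 days after 2021-07-20 is May 12, 2022.
Tolling adds 43 days: May 12, 2022 + 43 days = June 24, 2022.
June 24, 2022 is a Friday and not a day on which the transfer agent is closed, so no extension applies.
The deadline is June 24, 2022; the filing on July 1, 2022 is after that date.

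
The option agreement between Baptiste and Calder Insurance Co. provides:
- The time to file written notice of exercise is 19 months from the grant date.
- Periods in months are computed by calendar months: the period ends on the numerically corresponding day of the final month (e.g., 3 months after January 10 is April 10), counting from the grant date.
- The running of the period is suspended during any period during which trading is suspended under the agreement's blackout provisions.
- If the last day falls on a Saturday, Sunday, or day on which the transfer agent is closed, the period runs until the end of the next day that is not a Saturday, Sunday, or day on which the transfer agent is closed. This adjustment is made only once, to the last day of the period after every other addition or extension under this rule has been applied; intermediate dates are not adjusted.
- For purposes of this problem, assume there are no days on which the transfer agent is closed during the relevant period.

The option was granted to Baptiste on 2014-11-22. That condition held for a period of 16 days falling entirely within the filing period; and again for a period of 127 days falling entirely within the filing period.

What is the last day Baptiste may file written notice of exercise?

19 months after 2014-11-22 is June 22, 2016.
Tolling adds 16 days: June 22, 2016 + 16 days = July 8, 2016.
Tolling adds 127 days: July 8, 2016 + 127 days = November 12, 2016.
November 12, 2016 is Saturday; November 13, 2016 is Sunday. The next qualifying day is November 14, 2016.

November 14, 2016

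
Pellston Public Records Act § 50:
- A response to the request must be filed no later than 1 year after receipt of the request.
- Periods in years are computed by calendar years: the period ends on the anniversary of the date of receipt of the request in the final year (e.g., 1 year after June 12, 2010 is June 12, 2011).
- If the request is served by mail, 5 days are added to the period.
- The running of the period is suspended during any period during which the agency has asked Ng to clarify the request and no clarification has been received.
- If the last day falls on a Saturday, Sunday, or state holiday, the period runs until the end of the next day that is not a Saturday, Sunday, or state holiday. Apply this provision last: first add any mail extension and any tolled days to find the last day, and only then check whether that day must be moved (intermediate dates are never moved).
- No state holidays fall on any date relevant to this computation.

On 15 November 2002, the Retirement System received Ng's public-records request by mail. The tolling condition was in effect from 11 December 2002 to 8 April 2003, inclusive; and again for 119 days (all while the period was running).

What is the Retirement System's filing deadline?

1 year after 15 November 2002 is November 15, 2003.
Service was by mail, adding 5 days: November 15, 2003 + 5 days = November 20, 2003.
From December 11, 2002 through April 8, 2003 inclusive is 119 days; tolling adds 119 days: November 20, 2003 + 119 days = March 18, 2004.
Tolling adds 119 days: March 18, 2004 + 119 days = July 15, 2004.
July 15, 2004 is a Thursday and not a state holiday, so no extension applies.

July 15, 2004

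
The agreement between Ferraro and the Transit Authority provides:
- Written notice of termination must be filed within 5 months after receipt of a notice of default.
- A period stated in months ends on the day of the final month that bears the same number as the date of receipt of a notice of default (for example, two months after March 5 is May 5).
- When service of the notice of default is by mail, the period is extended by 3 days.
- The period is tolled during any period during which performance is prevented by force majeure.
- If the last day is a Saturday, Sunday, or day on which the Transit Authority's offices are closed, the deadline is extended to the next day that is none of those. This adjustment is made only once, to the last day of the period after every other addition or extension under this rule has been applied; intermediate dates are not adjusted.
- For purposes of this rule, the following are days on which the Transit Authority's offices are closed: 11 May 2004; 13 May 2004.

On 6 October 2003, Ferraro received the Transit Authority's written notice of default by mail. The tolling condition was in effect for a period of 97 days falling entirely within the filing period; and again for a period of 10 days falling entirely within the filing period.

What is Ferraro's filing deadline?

June 24, 2004

5 months after 6 October 2003 is March 6, 2004.
Service was by mail, adding 3 days: March 6, 2004 + 3 days = March 9, 2004.
Tolling adds 97 days: March 9, 2004 + 97 days = June 14, 2004.
Tolling adds 10 days: June 14, 2004 + 10 days = June 24, 2004.
June 24, 2004 is a Thursday and not a day on which the Transit Authority's offices are closed, so no extension applies.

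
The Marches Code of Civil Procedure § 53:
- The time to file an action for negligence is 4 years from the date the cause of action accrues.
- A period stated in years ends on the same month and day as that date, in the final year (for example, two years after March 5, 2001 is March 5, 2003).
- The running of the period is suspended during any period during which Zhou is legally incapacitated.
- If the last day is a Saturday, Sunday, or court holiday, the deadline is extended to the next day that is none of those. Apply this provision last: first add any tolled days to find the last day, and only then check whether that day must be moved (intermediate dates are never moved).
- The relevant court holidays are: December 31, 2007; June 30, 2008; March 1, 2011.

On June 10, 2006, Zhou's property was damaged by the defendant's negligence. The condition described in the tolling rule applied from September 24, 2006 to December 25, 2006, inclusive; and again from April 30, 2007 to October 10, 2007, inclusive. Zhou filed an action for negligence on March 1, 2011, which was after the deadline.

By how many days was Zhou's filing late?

4 years after June 10, 2006 is June 10, 2010.
From September 24, 2006 through December 25, 2006 inclusive is 93 days; tolling adds 93 days: June 10, 2010 + 93 days = September 11, 2010.
From April 30, 2007 through October 10, 2007 inclusive is 164 days; tolling adds 164 days: September 11, 2010 + 164 days = February 22, 2011.
February 22, 2011 is a Tuesday and not a court holiday, so no extension applies.
The deadline is February 22, 2011; from February 22, 2011 to March 1, 2011 is 7 days.

7 days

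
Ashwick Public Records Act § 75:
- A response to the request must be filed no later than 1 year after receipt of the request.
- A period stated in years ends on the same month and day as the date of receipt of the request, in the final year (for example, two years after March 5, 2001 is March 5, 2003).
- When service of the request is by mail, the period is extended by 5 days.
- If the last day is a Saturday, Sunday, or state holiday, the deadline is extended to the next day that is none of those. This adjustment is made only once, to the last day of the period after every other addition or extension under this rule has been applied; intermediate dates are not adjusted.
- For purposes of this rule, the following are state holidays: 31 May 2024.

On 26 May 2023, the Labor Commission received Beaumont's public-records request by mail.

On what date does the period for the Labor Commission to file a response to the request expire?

1 year after 26 May 2023 is May 26, 2024.
Service was by mail, adding 5 days: May 26, 2024 + 5 days = May 31, 2024.
May 31, 2024 is a listed holiday; June 1, 2024 is Saturday; June 2, 2024 is Sunday. The next qualifying day is June 3, 2024.

June 3, 2024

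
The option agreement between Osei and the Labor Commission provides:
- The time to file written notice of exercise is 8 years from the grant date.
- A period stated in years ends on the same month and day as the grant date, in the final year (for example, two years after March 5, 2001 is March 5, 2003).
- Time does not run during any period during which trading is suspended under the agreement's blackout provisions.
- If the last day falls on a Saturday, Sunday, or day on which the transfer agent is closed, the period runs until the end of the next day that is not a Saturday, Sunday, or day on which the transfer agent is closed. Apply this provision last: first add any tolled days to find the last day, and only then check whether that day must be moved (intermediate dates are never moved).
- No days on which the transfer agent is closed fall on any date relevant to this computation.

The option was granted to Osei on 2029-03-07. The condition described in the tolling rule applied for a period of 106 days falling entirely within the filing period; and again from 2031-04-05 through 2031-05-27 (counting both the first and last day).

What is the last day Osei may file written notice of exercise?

August 13, 2037

8 years after 2029-03-07 is March 7, 2037.
Tolling adds 106 days: March 7, 2037 + 106 days = June 21, 2037.
From April 5, 2031 through May 27, 2031 inclusive is 53 days; tolling adds 53 days: June 21, 2037 + 53 days = August 13, 2037.
August 13, 2037 is a Thursday and not a day on which the transfer agent is closed, so no extension applies.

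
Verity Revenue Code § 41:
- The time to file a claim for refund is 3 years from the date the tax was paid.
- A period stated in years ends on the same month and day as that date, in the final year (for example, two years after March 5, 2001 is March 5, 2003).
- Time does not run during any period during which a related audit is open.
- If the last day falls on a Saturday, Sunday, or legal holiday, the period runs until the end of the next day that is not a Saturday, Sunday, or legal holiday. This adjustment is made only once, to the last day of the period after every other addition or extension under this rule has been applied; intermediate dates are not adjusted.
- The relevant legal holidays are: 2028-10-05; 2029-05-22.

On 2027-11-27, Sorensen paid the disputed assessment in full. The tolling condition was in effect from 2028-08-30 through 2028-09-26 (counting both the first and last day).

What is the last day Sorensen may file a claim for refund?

December 25, 2030

3 years after 2027-11-27 is November 27, 2030.
From August 30, 2028 through September 26, 2028 inclusive is 28 days; tolling adds 28 days: November 27, 2030 + 28 days = December 25, 2030.
December 25, 2030 is a Wednesday and not a legal holiday, so no extension applies.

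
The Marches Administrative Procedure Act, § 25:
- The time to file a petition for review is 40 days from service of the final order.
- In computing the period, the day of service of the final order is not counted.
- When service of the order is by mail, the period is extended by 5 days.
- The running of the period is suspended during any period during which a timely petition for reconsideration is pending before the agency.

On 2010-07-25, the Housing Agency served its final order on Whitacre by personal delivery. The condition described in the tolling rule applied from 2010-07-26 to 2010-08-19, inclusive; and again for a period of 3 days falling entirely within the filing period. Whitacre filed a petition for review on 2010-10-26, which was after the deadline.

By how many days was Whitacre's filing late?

40 days after 2010-07-25 is September 3, 2010.
Service was not by mail, so no mail extension applies.
From July 26, 2010 through August 19, 2010 inclusive is 25 days; tolling adds 25 days: September 3, 2010 + 25 days = September 28, 2010.
Tolling adds 3 days: September 28, 2010 + 3 days = October 1, 2010.
The deadline is October 1, 2010; from October 1, 2010 to October 26, 2010 is 25 days.

25 days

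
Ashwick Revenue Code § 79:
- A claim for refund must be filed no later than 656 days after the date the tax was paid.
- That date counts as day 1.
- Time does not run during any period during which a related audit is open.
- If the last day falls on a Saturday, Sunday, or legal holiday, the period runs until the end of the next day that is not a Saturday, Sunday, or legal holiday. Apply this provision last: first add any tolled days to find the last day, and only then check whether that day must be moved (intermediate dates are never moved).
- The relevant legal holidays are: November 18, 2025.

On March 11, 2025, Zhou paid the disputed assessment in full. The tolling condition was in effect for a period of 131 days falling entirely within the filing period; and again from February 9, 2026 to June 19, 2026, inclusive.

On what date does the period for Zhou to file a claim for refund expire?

Counting March 11, 2025 as day 1, day 656 is December 26, 2026.
Tolling adds 131 days: December 26, 2026 + 131 days = May 6, 2027.
From February 9, 2026 through June 19, 2026 inclusive is 131 days; tolling adds 131 days: May 6, 2027 + 131 days = September 14, 2027.
September 14, 2027 is a Tuesday and not a legal holiday, so no extension applies.

September 14, 2027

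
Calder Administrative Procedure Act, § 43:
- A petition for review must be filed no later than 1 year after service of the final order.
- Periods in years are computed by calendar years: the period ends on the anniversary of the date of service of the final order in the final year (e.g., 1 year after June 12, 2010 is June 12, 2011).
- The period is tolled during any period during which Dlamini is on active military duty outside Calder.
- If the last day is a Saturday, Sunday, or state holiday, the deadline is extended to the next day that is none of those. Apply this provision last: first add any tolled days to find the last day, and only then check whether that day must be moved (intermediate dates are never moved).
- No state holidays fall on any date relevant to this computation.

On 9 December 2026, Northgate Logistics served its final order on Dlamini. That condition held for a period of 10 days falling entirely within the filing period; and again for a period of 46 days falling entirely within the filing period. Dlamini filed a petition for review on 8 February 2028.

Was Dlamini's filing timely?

1 year after 9 December 2026 is December 9, 2027.
Tolling adds 10 days: December 9, 2027 + 10 days = December 19, 2027.
Tolling adds 46 days: December 19, 2027 + 46 days = February 3, 2028.
February 3, 2028 is a Thursday and not a state holiday, so no extension applies.
The deadline is February 3, 2028; the filing on February 8, 2028 is after that date.

No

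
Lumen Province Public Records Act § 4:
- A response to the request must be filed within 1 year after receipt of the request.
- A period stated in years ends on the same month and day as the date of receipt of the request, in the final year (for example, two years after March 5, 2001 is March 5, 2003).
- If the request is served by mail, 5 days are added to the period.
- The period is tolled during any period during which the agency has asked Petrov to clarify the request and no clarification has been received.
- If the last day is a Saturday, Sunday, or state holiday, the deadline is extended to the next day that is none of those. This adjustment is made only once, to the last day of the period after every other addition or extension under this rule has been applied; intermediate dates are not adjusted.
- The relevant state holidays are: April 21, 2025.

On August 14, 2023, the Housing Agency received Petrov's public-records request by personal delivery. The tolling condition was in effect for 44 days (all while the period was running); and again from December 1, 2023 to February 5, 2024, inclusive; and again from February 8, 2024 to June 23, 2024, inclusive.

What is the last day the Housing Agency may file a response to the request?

1 year after August 14, 2023 is August 14, 2024.
Service was not by mail, so no mail extension applies.
Tolling adds 44 days: August 14, 2024 + 44 days = September 27, 2024.
From December 1, 2023 through February 5, 2024 inclusive is 67 days; tolling adds 67 days: September 27, 2024 + 67 days = December 3, 2024.
From February 8, 2024 through June 23, 2024 inclusive is 137 days; tolling adds 137 days: December 3, 2024 + 137 days = April 19, 2025.
April 19, 2025 is Saturday; April 20, 2025 is Sunday; April 21, 2025 is a listed holiday. The next qualifying day is April 22, 2025.

April 22, 2025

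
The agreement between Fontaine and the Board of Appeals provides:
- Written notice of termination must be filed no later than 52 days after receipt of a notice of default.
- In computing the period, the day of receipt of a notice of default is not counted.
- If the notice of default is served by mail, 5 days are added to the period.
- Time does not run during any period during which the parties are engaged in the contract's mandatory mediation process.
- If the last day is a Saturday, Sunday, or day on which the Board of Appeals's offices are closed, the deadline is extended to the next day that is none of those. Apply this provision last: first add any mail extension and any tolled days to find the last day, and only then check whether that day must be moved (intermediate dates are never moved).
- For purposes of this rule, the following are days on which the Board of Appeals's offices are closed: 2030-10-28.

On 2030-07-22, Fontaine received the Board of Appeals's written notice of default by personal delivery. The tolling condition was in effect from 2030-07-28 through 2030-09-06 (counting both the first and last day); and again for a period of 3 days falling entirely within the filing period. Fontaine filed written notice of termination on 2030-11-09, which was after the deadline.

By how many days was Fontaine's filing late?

52 days after 2030-07-22 is September 12, 2030.
Service was not by mail, so no mail extension applies.
From July 28, 2030 through September 6, 2030 inclusive is 41 days; tolling adds 41 days: September 12, 2030 + 41 days = October 23, 2030.
Tolling adds 3 days: October 23, 2030 + 3 days = October 26, 2030.
October 26, 2030 is Saturday; October 27, 2030 is Sunday; October 28, 2030 is a listed holiday. The next qualifying day is October 29, 2030.
The deadline is October 29, 2030; from October 29, 2030 to November 9, 2030 is 11 days.

11 days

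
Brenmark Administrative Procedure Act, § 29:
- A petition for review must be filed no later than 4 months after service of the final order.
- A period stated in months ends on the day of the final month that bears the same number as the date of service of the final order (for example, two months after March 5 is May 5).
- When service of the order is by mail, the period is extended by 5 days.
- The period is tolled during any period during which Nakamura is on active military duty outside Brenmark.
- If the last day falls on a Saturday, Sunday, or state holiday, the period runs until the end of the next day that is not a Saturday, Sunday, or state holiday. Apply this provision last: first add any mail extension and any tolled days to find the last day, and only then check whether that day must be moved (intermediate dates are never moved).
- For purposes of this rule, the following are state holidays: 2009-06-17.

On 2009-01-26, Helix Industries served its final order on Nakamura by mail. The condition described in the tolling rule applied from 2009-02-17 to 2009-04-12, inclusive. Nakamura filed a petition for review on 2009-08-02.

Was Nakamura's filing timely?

4 months after 2009-01-26 is May 26, 2009.
Service was by mail, adding 5 days: May 26, 2009 + 5 days = May 31, 2009.
From February 17, 2009 through April 12, 2009 inclusive is 55 days; tolling adds 55 days: May 31, 2009 + 55 days = July 25, 2009.
July 25, 2009 is Saturday; July 26, 2009 is Sunday. The next qualifying day is July 27, 2009.
The deadline is July 27, 2009; the filing on August 2, 2009 is after that date.

No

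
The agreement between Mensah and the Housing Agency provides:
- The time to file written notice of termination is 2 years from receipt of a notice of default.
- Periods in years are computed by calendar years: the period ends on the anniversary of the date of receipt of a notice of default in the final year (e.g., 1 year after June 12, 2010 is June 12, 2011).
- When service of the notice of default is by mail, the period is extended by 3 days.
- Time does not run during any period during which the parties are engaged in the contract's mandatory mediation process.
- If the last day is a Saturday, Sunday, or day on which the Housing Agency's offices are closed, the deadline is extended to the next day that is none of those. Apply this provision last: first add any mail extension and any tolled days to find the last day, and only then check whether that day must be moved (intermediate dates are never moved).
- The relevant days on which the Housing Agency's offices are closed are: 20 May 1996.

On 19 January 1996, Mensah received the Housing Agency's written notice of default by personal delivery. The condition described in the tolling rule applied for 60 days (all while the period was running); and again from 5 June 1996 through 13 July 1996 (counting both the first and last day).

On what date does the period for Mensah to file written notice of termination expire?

2 years after 19 January 1996 is January 19, 1998.
Service was not by mail, so no mail extension applies.
Tolling adds 60 days: January 19, 1998 + 60 days = March 20, 1998.
From June 5, 1996 through July 13, 1996 inclusive is 39 days; tolling adds 39 days: March 20, 1998 + 39 days = April 28, 1998.
April 28, 1998 is a Tuesday and not a day on which the Housing Agency's offices are closed, so no extension applies.

April 28, 1998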